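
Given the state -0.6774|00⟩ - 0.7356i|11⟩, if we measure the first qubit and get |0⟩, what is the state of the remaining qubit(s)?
-|0⟩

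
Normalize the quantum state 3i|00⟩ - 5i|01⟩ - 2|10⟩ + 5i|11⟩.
(1/√7)i|00⟩ - 0.6299i|01⟩ - 0.252|10⟩ + 0.6299i|11⟩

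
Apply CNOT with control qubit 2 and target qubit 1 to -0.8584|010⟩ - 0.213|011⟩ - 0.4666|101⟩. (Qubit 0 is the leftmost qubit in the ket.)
-0.213|001⟩ - 0.8584|010⟩ - 0.4666|111⟩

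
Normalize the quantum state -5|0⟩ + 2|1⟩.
-0.9285|0⟩ + 0.3714|1⟩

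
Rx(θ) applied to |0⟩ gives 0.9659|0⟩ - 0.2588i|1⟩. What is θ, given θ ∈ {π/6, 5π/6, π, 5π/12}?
π/6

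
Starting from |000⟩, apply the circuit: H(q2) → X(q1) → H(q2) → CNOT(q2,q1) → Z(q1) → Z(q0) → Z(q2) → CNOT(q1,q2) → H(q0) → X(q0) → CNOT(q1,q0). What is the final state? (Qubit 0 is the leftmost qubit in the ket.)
-1/√2|011⟩ - 1/√2|111⟩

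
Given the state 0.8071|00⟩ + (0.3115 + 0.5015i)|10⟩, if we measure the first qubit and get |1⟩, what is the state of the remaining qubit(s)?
(0.5276 + 0.8495i)|0⟩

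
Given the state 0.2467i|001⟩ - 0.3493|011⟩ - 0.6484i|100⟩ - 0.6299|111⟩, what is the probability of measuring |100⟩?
0.4204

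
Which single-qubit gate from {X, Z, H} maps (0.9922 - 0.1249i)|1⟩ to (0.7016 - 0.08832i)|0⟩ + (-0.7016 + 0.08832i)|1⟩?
H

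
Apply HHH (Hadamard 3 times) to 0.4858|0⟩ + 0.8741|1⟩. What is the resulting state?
0.9616|0⟩ - 0.2746|1⟩

H² = I, so H^3 = H: a single Hadamard. With (a, b) = (0.4858, 0.8741), H gives ((a + b)/√2, (a − b)/√2) = (0.9616, -0.2746).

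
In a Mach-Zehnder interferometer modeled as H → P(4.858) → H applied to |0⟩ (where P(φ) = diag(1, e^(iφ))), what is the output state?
(0.5725 - 0.4947i)|0⟩ + (0.4275 + 0.4947i)|1⟩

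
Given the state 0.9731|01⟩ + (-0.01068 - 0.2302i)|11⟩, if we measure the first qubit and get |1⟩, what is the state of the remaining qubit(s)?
(-0.04634 - 0.9989i)|1⟩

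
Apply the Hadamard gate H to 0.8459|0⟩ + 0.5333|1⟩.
0.9752|0⟩ + 0.221|1⟩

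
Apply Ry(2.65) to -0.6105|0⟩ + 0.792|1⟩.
-0.9167|0⟩ - 0.3994|1⟩

Ry(2.65) = [[cos(θ/2), −sin(θ/2)], [sin(θ/2), cos(θ/2)]]; θ = 2.65, cos(θ/2) ≈ 0.243329, sin(θ/2) ≈ 0.969944.
With a = amp(|0⟩) = -0.6105 and b = amp(|1⟩) = 0.792:
new amp(|0⟩) = (0.243329)·a + (-0.969944)·b = -0.9167
new amp(|1⟩) = (0.969944)·a + (0.243329)·b = -0.3994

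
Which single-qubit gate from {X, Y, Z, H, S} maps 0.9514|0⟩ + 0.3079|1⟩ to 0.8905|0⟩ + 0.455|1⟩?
H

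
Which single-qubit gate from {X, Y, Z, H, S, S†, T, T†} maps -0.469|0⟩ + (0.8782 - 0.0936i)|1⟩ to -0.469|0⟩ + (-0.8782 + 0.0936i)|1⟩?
Z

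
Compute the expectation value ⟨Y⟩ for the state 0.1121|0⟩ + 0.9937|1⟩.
0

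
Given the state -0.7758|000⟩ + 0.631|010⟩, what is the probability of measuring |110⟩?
0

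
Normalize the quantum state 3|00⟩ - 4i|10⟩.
0.6|00⟩ - 0.8i|10⟩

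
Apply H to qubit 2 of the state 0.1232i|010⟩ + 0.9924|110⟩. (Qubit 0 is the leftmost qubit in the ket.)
0.08712i|010⟩ + 0.08712i|011⟩ + 0.7017|110⟩ + 0.7017|111⟩

H on qubit 2 mixes each pair of kets that differ only in qubit 2: amplitudes (a, b) of (|…0…⟩, |…1…⟩) become ((a + b)/√2, (a − b)/√2). Kets absent from the input have amplitude 0.
(|010⟩, |011⟩): (a, b) = (0.1232i, 0) → (0.08712i, 0.08712i)
(|110⟩, |111⟩): (a, b) = (0.9924, 0) → (0.7017, 0.7017)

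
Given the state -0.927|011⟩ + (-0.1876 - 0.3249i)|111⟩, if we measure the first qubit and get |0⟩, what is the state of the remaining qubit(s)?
-|11⟩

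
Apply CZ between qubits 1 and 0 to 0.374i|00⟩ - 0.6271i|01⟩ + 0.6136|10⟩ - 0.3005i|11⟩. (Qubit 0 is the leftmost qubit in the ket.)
0.374i|00⟩ - 0.6271i|01⟩ + 0.6136|10⟩ + 0.3005i|11⟩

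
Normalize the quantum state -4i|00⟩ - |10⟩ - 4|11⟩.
-0.6963i|00⟩ - 0.1741|10⟩ - 0.6963|11⟩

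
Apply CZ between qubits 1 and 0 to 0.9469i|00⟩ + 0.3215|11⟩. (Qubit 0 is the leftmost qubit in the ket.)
0.9469i|00⟩ - 0.3215|11⟩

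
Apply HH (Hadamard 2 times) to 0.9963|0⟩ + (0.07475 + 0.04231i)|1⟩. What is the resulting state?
0.9963|0⟩ + (0.07475 + 0.04231i)|1⟩

H² = I, so an even number of Hadamards cancels: H^2 = I and the state is unchanged.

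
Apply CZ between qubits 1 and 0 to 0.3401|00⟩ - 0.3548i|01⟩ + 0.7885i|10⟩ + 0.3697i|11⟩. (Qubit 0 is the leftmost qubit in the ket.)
0.3401|00⟩ - 0.3548i|01⟩ + 0.7885i|10⟩ - 0.3697i|11⟩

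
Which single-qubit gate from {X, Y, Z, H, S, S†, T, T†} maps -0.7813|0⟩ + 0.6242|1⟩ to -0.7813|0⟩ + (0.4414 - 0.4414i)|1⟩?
T†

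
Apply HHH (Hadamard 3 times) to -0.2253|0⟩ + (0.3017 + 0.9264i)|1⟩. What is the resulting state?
(0.05402 + 0.6551i)|0⟩ + (-0.3726 - 0.6551i)|1⟩

H² = I, so H^3 = H: a single Hadamard. With (a, b) = (-0.2253, (0.3017 + 0.9264i)), H gives ((a + b)/√2, (a − b)/√2) = ((0.05402 + 0.6551i), (-0.3726 - 0.6551i)).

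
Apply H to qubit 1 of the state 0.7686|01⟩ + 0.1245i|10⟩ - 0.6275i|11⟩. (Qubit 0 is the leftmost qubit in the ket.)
0.5435|00⟩ - 0.5435|01⟩ - 0.3557i|10⟩ + 0.5317i|11⟩

H on qubit 1 mixes each pair of kets that differ only in qubit 1: amplitudes (a, b) of (|…0…⟩, |…1…⟩) become ((a + b)/√2, (a − b)/√2). Kets absent from the input have amplitude 0.
(|00⟩, |01⟩): (a, b) = (0, 0.7686) → (0.5435, -0.5435)
(|10⟩, |11⟩): (a, b) = (0.1245i, -0.6275i) → (-0.3557i, 0.5317i)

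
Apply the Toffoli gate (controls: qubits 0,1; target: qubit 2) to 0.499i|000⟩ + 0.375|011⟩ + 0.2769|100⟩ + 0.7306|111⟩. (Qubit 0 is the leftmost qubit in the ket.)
0.499i|000⟩ + 0.375|011⟩ + 0.2769|100⟩ + 0.7306|110⟩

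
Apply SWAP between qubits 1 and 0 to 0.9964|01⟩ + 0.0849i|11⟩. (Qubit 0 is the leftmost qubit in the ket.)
0.9964|10⟩ + 0.0849i|11⟩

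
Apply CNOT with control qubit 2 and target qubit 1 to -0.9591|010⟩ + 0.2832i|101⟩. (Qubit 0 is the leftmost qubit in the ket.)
-0.9591|010⟩ + 0.2832i|111⟩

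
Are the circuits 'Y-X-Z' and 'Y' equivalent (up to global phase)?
No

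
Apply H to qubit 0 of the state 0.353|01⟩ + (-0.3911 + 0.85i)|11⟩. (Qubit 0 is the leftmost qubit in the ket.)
(-0.02694 + 0.601i)|01⟩ + (0.5262 - 0.601i)|11⟩

H on qubit 0 mixes each pair of kets that differ only in qubit 0: amplitudes (a, b) of (|…0…⟩, |…1…⟩) become ((a + b)/√2, (a − b)/√2). Kets absent from the input have amplitude 0.
(|01⟩, |11⟩): (a, b) = (0.353, (-0.3911 + 0.85i)) → ((-0.02694 + 0.601i), (0.5262 - 0.601i))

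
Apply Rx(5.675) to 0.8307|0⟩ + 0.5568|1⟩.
(-0.7926 - 0.1667i)|0⟩ + (-0.5313 - 0.2487i)|1⟩

Rx(5.675) = [[cos(θ/2), −i·sin(θ/2)], [−i·sin(θ/2), cos(θ/2)]]; θ = 5.675, cos(θ/2) ≈ -0.954119, sin(θ/2) ≈ 0.299428.
With a = amp(|0⟩) = 0.8307 and b = amp(|1⟩) = 0.5568:
new amp(|0⟩) = (-0.954119)·a + (-0.299428i)·b = (-0.7926 - 0.1667i)
new amp(|1⟩) = (-0.299428i)·a + (-0.954119)·b = (-0.5313 - 0.2487i)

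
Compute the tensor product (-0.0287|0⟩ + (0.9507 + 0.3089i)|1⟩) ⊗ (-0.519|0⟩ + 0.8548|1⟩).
0.0149|00⟩ - 0.02453|01⟩ + (-0.4934 - 0.1603i)|10⟩ + (0.8127 + 0.264i)|11⟩

amp(|b₁b₂…⟩) = product of the factor amplitudes for bits b₁, b₂, …; only kets whose every factor amplitude is nonzero survive.
|00⟩: (-0.0287)(-0.519) = 0.0149
|01⟩: (-0.0287)(0.8548) = -0.02453
|10⟩: (0.9507 + 0.3089i)(-0.519) = (-0.4934 - 0.1603i)
|11⟩: (0.9507 + 0.3089i)(0.8548) = (0.8127 + 0.264i)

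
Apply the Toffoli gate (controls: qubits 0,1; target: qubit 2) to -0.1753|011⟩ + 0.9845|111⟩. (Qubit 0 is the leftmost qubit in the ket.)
-0.1753|011⟩ + 0.9845|110⟩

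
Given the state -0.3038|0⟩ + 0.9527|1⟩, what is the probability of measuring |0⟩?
0.09229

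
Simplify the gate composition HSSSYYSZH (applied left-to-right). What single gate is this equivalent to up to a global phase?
X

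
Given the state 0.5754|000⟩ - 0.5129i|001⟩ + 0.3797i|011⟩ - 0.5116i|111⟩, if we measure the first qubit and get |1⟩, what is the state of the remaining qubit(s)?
-i|11⟩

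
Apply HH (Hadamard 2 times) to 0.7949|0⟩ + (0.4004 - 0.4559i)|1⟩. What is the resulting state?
0.7949|0⟩ + (0.4004 - 0.4559i)|1⟩

H² = I, so an even number of Hadamards cancels: H^2 = I and the state is unchanged.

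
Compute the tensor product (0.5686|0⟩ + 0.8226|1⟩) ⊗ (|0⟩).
0.5686|00⟩ + 0.8226|10⟩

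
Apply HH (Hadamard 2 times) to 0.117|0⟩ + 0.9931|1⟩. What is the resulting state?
0.117|0⟩ + 0.9931|1⟩

H² = I, so an even number of Hadamards cancels: H^2 = I and the state is unchanged.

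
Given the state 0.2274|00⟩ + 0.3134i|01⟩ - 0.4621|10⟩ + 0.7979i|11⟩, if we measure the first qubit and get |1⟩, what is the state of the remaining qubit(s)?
-0.5012|0⟩ + 0.8654i|1⟩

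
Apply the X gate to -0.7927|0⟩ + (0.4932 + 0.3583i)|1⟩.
(0.4932 + 0.3583i)|0⟩ - 0.7927|1⟩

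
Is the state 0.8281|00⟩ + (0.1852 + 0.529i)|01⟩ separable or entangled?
Separable

Writing the state as a|00⟩ + b|01⟩ + c|10⟩ + d|11⟩, it is a product state iff ad − bc = 0.
Here (a, b, c, d) = (0.8281, (0.1852 + 0.529i), 0, 0): ad − bc = (0.8281)(0) − (0.1852 + 0.529i)(0) = 0, so the state is separable.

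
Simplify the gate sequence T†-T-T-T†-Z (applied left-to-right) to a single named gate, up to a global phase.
Z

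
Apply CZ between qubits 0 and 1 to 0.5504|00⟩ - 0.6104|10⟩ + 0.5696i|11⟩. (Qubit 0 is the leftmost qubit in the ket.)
0.5504|00⟩ - 0.6104|10⟩ - 0.5696i|11⟩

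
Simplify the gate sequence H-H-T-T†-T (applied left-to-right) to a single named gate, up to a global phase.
T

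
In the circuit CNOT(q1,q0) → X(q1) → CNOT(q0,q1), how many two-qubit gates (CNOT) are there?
2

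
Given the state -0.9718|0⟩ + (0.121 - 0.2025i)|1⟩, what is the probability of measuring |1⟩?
0.05565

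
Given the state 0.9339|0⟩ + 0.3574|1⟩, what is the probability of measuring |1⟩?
0.1277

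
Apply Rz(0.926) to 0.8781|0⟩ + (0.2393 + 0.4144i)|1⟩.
(0.7857 - 0.3922i)|0⟩ + (0.02902 + 0.4777i)|1⟩

Rz(0.926) = [[e^(−iθ/2), 0], [0, e^(iθ/2)]] with e^(±iθ/2) = cos(θ/2) ± i·sin(θ/2); θ = 0.926, cos(θ/2) ≈ 0.894717, sin(θ/2) ≈ 0.446634.
With a = amp(|0⟩) = 0.8781 and b = amp(|1⟩) = (0.2393 + 0.4144i):
new amp(|0⟩) = (0.894717 - 0.446634i)·a = (0.7857 - 0.3922i)
new amp(|1⟩) = (0.894717 + 0.446634i)·b = (0.02902 + 0.4777i)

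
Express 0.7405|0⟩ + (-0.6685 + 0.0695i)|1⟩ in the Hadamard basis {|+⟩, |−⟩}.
(0.05091 + 0.04914i)|+⟩ + (0.9963 - 0.04914i)|−⟩

With |ψ⟩ = α|0⟩ + β|1⟩, the Hadamard-basis coefficients are ⟨+|ψ⟩ = (α + β)/√2 and ⟨−|ψ⟩ = (α − β)/√2.
Here α = 0.7405, β = (-0.6685 + 0.0695i): (α + β)/√2 = (0.05091 + 0.04914i), (α − β)/√2 = (0.9963 - 0.04914i).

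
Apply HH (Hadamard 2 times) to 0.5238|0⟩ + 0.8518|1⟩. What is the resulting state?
0.5238|0⟩ + 0.8518|1⟩

H² = I, so an even number of Hadamards cancels: H^2 = I and the state is unchanged.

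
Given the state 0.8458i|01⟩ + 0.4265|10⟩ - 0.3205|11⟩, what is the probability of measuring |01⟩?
0.7154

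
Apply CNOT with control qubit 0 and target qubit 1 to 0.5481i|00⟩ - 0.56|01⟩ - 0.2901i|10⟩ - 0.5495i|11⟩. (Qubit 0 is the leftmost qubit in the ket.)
0.5481i|00⟩ - 0.56|01⟩ - 0.5495i|10⟩ - 0.2901i|11⟩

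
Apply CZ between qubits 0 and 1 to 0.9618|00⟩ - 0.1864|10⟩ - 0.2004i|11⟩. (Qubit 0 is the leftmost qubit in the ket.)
0.9618|00⟩ - 0.1864|10⟩ + 0.2004i|11⟩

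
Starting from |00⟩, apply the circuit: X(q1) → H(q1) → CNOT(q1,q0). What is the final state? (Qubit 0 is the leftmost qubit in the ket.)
1/√2|00⟩ - 1/√2|11⟩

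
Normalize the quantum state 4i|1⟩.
i|1⟩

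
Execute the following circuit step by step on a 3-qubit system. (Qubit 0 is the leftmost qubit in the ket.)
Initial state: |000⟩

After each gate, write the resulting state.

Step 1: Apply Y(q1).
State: i|010⟩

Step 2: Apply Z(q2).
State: i|010⟩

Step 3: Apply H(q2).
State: (1/√2)i|010⟩ + (1/√2)i|011⟩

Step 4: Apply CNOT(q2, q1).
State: (1/√2)i|001⟩ + (1/√2)i|010⟩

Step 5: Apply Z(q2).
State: -(1/√2)i|001⟩ + (1/√2)i|010⟩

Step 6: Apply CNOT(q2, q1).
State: (1/√2)i|010⟩ - (1/√2)i|011⟩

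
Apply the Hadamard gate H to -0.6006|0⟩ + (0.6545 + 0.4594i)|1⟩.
(0.03811 + 0.3248i)|0⟩ + (-0.8875 - 0.3248i)|1⟩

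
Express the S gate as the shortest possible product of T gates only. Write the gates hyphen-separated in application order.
T-T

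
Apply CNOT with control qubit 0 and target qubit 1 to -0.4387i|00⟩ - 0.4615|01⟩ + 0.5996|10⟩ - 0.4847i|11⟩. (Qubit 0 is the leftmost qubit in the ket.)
-0.4387i|00⟩ - 0.4615|01⟩ - 0.4847i|10⟩ + 0.5996|11⟩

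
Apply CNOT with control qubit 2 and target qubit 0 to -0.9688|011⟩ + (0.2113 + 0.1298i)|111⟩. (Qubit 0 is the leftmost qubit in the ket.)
(0.2113 + 0.1298i)|011⟩ - 0.9688|111⟩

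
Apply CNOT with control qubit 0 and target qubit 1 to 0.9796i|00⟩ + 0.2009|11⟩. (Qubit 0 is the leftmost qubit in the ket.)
0.9796i|00⟩ + 0.2009|10⟩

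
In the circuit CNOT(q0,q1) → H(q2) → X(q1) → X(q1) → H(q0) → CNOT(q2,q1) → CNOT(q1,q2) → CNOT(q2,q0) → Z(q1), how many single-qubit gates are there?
5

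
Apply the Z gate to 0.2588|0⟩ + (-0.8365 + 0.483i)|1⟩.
0.2588|0⟩ + (0.8365 - 0.483i)|1⟩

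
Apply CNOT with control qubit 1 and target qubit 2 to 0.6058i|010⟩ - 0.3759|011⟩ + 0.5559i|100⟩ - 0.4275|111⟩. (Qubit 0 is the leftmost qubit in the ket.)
-0.3759|010⟩ + 0.6058i|011⟩ + 0.5559i|100⟩ - 0.4275|110⟩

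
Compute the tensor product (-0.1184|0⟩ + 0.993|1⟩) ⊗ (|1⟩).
-0.1184|01⟩ + 0.993|11⟩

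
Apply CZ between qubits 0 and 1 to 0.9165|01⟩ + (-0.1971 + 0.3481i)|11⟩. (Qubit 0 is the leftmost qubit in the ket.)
0.9165|01⟩ + (0.1971 - 0.3481i)|11⟩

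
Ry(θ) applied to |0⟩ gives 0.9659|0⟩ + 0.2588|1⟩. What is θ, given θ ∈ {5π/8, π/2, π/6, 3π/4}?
π/6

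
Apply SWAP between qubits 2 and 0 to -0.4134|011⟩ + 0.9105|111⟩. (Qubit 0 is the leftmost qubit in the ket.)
-0.4134|110⟩ + 0.9105|111⟩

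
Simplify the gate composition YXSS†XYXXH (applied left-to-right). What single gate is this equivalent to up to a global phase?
H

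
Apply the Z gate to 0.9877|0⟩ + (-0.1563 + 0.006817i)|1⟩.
0.9877|0⟩ + (0.1563 - 0.006817i)|1⟩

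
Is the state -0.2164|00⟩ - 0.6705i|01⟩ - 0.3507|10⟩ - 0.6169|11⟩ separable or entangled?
Entangled

Writing the state as a|00⟩ + b|01⟩ + c|10⟩ + d|11⟩, it is a product state iff ad − bc = 0.
Here (a, b, c, d) = (-0.2164, -0.6705i, -0.3507, -0.6169): ad − bc = (-0.2164)(-0.6169) − (-0.6705i)(-0.3507) = (0.1335 - 0.2351i) ≠ 0, so the state is entangled.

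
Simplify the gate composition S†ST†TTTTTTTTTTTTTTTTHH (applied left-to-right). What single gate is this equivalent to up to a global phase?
T†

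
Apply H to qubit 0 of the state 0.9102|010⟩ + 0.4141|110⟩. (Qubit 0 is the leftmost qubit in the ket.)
0.9364|010⟩ + 0.3508|110⟩

H on qubit 0 mixes each pair of kets that differ only in qubit 0: amplitudes (a, b) of (|…0…⟩, |…1…⟩) become ((a + b)/√2, (a − b)/√2). Kets absent from the input have amplitude 0.
(|010⟩, |110⟩): (a, b) = (0.9102, 0.4141) → (0.9364, 0.3508)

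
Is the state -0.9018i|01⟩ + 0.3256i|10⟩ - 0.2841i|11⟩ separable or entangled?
Entangled

Writing the state as a|00⟩ + b|01⟩ + c|10⟩ + d|11⟩, it is a product state iff ad − bc = 0.
Here (a, b, c, d) = (0, -0.9018i, 0.3256i, -0.2841i): ad − bc = (0)(-0.2841i) − (-0.9018i)(0.3256i) = -0.2936 ≠ 0, so the state is entangled.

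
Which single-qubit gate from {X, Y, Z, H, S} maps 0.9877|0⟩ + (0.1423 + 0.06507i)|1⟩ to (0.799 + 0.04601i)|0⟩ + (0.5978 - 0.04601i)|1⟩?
H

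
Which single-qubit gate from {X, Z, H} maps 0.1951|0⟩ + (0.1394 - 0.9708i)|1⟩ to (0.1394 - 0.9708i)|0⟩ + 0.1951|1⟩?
X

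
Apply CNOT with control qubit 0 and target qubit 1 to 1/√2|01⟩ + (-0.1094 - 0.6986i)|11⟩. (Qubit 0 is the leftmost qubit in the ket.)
1/√2|01⟩ + (-0.1094 - 0.6986i)|10⟩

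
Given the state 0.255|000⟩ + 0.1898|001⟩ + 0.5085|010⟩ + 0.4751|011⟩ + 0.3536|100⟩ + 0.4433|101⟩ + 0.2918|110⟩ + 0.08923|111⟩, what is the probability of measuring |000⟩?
0.06503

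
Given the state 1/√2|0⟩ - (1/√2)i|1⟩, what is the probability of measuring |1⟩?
1/2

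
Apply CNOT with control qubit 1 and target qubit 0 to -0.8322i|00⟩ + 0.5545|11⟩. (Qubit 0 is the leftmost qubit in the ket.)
-0.8322i|00⟩ + 0.5545|01⟩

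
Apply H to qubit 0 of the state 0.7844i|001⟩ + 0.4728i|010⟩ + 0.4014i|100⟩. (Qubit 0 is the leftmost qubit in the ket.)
0.2838i|000⟩ + 0.5547i|001⟩ + 0.3343i|010⟩ - 0.2838i|100⟩ + 0.5547i|101⟩ + 0.3343i|110⟩

H on qubit 0 mixes each pair of kets that differ only in qubit 0: amplitudes (a, b) of (|…0…⟩, |…1…⟩) become ((a + b)/√2, (a − b)/√2). Kets absent from the input have amplitude 0.
(|000⟩, |100⟩): (a, b) = (0, 0.4014i) → (0.2838i, -0.2838i)
(|001⟩, |101⟩): (a, b) = (0.7844i, 0) → (0.5547i, 0.5547i)
(|010⟩, |110⟩): (a, b) = (0.4728i, 0) → (0.3343i, 0.3343i)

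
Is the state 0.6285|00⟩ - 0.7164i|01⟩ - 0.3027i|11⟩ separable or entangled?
Entangled

Writing the state as a|00⟩ + b|01⟩ + c|10⟩ + d|11⟩, it is a product state iff ad − bc = 0.
Here (a, b, c, d) = (0.6285, -0.7164i, 0, -0.3027i): ad − bc = (0.6285)(-0.3027i) − (-0.7164i)(0) = -0.1902i ≠ 0, so the state is entangled.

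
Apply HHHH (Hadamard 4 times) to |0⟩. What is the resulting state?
|0⟩

H² = I, so an even number of Hadamards cancels: H^4 = I and the state is unchanged.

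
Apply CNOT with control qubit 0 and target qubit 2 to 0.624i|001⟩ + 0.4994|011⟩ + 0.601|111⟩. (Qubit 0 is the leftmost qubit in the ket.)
0.624i|001⟩ + 0.4994|011⟩ + 0.601|110⟩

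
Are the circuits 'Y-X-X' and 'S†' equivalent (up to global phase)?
No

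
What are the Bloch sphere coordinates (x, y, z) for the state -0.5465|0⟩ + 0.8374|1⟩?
(-0.9153, 0, -0.4026)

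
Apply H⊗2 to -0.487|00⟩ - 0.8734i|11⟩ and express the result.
(-0.2435 - 0.4367i)|00⟩ + (-0.2435 + 0.4367i)|01⟩ + (-0.2435 + 0.4367i)|10⟩ + (-0.2435 - 0.4367i)|11⟩

H⊗2 gives amp(|y⟩) = (1/2) Σ_x (−1)^(x·y) amp(|x⟩), where x·y is the number of positions in which both x and y have a 1.
|00⟩: (-0.487 - 0.8734i)/2 = (-0.2435 - 0.4367i)
|01⟩: (-0.487 + 0.8734i)/2 = (-0.2435 + 0.4367i)
|10⟩: (-0.487 + 0.8734i)/2 = (-0.2435 + 0.4367i)
|11⟩: (-0.487 - 0.8734i)/2 = (-0.2435 - 0.4367i)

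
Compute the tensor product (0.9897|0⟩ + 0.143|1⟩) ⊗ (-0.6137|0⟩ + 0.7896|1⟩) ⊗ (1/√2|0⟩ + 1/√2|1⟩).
-0.4295|000⟩ - 0.4295|001⟩ + 0.5526|010⟩ + 0.5526|011⟩ - 0.06206|100⟩ - 0.06206|101⟩ + 0.07984|110⟩ + 0.07984|111⟩

amp(|b₁b₂…⟩) = product of the factor amplitudes for bits b₁, b₂, …; only kets whose every factor amplitude is nonzero survive.
|000⟩: (0.9897)(-0.6137)(1/√2) = -0.4295
|001⟩: (0.9897)(-0.6137)(1/√2) = -0.4295
|010⟩: (0.9897)(0.7896)(1/√2) = 0.5526
|011⟩: (0.9897)(0.7896)(1/√2) = 0.5526
|100⟩: (0.143)(-0.6137)(1/√2) = -0.06206
|101⟩: (0.143)(-0.6137)(1/√2) = -0.06206
|110⟩: (0.143)(0.7896)(1/√2) = 0.07984
|111⟩: (0.143)(0.7896)(1/√2) = 0.07984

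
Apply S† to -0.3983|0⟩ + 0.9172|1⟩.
-0.3983|0⟩ - 0.9172i|1⟩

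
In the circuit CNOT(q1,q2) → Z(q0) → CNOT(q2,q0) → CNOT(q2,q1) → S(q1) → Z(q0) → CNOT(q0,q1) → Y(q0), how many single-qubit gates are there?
4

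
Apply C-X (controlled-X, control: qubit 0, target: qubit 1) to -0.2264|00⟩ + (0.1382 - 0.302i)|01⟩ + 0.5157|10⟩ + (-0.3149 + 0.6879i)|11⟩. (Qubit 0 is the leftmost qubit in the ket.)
-0.2264|00⟩ + (0.1382 - 0.302i)|01⟩ + (-0.3149 + 0.6879i)|10⟩ + 0.5157|11⟩

C-X leaves the control-|0⟩ kets |00⟩, |01⟩ unchanged and applies X to qubit 1 on the control-|1⟩ pair (|10⟩, |11⟩).
X = [[0, 1], [1, 0]].
With a = amp(|10⟩) = 0.5157 and b = amp(|11⟩) = (-0.3149 + 0.6879i):
new amp(|10⟩) = (1)·b = (-0.3149 + 0.6879i)
new amp(|11⟩) = (1)·a = 0.5157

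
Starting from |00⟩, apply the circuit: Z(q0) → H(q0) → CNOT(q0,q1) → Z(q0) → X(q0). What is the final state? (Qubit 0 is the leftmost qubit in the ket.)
-1/√2|01⟩ + 1/√2|10⟩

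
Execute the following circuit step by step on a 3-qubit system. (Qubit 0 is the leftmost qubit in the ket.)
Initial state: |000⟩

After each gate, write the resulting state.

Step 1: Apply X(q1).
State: |010⟩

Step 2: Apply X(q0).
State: |110⟩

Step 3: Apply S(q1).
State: i|110⟩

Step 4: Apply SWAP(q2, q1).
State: i|101⟩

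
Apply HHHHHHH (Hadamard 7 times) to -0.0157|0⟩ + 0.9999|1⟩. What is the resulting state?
0.6959|0⟩ - 0.7181|1⟩

H² = I, so H^7 = H: a single Hadamard. With (a, b) = (-0.0157, 0.9999), H gives ((a + b)/√2, (a − b)/√2) = (0.6959, -0.7181).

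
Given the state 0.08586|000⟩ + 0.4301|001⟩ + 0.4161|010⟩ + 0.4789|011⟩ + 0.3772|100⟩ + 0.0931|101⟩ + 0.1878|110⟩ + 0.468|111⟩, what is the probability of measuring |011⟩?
0.2293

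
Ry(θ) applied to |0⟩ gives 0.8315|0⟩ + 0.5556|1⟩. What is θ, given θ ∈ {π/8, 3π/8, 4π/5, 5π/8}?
3π/8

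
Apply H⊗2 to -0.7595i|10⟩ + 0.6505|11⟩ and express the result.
(0.3253 - 0.3798i)|00⟩ + (-0.3253 - 0.3798i)|01⟩ + (-0.3253 + 0.3798i)|10⟩ + (0.3253 + 0.3798i)|11⟩

H⊗2 gives amp(|y⟩) = (1/2) Σ_x (−1)^(x·y) amp(|x⟩), where x·y is the number of positions in which both x and y have a 1.
|00⟩: (-0.7595i + 0.6505)/2 = (0.3253 - 0.3798i)
|01⟩: (-0.7595i - 0.6505)/2 = (-0.3253 - 0.3798i)
|10⟩: (0.7595i - 0.6505)/2 = (-0.3253 + 0.3798i)
|11⟩: (0.7595i + 0.6505)/2 = (0.3253 + 0.3798i)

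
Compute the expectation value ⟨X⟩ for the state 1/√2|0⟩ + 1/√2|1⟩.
1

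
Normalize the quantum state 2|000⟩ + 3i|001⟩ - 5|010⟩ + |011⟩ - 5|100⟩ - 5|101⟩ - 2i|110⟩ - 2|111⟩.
0.2031|000⟩ + 0.3046i|001⟩ - 0.5077|010⟩ + 0.1015|011⟩ - 0.5077|100⟩ - 0.5077|101⟩ - 0.2031i|110⟩ - 0.2031|111⟩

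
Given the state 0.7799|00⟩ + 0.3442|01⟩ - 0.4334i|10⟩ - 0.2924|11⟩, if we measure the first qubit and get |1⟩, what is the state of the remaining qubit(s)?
-0.829i|0⟩ - 0.5593|1⟩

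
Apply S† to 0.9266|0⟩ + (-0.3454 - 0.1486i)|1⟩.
0.9266|0⟩ + (-0.1486 + 0.3454i)|1⟩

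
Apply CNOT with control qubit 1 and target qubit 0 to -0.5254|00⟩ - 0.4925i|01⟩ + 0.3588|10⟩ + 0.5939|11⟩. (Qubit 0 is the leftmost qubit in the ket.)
-0.5254|00⟩ + 0.5939|01⟩ + 0.3588|10⟩ - 0.4925i|11⟩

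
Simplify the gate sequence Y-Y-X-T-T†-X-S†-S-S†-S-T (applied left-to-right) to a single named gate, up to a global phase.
T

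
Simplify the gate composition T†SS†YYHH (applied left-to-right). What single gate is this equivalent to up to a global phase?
T†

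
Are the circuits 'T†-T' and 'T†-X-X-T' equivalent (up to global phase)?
Yes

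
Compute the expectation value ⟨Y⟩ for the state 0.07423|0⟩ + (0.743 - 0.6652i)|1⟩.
-0.09876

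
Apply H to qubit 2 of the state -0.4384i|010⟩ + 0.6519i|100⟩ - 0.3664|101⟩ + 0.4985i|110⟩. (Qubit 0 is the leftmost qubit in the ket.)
-0.31i|010⟩ - 0.31i|011⟩ + (-0.2591 + 0.461i)|100⟩ + (0.2591 + 0.461i)|101⟩ + 0.3525i|110⟩ + 0.3525i|111⟩

H on qubit 2 mixes each pair of kets that differ only in qubit 2: amplitudes (a, b) of (|…0…⟩, |…1…⟩) become ((a + b)/√2, (a − b)/√2). Kets absent from the input have amplitude 0.
(|010⟩, |011⟩): (a, b) = (-0.4384i, 0) → (-0.31i, -0.31i)
(|100⟩, |101⟩): (a, b) = (0.6519i, -0.3664) → ((-0.2591 + 0.461i), (0.2591 + 0.461i))
(|110⟩, |111⟩): (a, b) = (0.4985i, 0) → (0.3525i, 0.3525i)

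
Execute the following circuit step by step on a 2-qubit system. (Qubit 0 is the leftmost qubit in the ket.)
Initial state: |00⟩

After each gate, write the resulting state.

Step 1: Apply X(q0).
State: |10⟩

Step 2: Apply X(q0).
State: |00⟩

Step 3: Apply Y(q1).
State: i|01⟩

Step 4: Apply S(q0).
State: i|01⟩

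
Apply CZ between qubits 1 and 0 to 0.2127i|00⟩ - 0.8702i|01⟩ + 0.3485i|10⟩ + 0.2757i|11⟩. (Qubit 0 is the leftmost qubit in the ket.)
0.2127i|00⟩ - 0.8702i|01⟩ + 0.3485i|10⟩ - 0.2757i|11⟩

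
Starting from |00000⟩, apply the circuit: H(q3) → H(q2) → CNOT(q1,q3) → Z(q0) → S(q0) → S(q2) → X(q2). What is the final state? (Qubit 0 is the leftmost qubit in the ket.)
(1/2)i|00000⟩ + (1/2)i|00010⟩ + 1/2|00100⟩ + 1/2|00110⟩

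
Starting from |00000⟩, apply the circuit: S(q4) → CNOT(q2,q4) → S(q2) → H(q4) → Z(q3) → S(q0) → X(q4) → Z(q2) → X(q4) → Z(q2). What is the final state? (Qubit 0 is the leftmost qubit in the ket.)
1/√2|00000⟩ + 1/√2|00001⟩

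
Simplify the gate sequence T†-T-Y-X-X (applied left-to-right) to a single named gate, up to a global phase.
Y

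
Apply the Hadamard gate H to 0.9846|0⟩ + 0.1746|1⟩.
0.8197|0⟩ + 0.5728|1⟩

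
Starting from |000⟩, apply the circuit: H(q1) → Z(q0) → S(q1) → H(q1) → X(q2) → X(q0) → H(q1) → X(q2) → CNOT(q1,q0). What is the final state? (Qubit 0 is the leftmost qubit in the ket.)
(1/√2)i|010⟩ + 1/√2|100⟩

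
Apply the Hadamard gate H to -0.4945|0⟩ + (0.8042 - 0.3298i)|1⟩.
(0.219 - 0.2332i)|0⟩ + (-0.9183 + 0.2332i)|1⟩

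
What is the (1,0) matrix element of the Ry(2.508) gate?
0.9502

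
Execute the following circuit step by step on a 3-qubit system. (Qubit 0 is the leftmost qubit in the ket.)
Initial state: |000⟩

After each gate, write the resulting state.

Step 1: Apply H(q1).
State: 1/√2|000⟩ + 1/√2|010⟩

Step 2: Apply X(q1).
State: 1/√2|000⟩ + 1/√2|010⟩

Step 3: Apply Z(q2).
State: 1/√2|000⟩ + 1/√2|010⟩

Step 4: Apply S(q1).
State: 1/√2|000⟩ + (1/√2)i|010⟩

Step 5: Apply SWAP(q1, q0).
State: 1/√2|000⟩ + (1/√2)i|100⟩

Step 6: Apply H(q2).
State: 1/2|000⟩ + 1/2|001⟩ + (1/2)i|100⟩ + (1/2)i|101⟩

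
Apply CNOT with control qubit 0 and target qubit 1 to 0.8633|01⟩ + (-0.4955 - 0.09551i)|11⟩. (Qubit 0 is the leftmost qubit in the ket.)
0.8633|01⟩ + (-0.4955 - 0.09551i)|10⟩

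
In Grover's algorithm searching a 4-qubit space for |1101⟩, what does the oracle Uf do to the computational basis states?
Uf|x⟩ = -|x⟩ if x = 1101, else |x⟩ (phase flip on target)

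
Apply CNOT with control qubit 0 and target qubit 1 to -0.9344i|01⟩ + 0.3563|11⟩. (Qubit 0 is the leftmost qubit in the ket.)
-0.9344i|01⟩ + 0.3563|10⟩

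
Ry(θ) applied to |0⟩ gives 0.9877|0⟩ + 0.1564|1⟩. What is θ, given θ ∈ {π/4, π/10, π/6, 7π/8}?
π/10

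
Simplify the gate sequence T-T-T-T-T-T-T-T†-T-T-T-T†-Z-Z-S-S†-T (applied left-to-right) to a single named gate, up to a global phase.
T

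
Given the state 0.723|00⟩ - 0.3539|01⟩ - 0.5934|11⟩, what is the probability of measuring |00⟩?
0.5227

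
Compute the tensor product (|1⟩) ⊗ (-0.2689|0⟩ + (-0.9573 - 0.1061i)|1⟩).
-0.2689|10⟩ + (-0.9573 - 0.1061i)|11⟩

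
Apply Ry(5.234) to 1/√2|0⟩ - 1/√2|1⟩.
-0.2579|0⟩ + 0.9662|1⟩

Ry(5.234) = [[cos(θ/2), −sin(θ/2)], [sin(θ/2), cos(θ/2)]]; θ = 5.234, cos(θ/2) ≈ -0.865528, sin(θ/2) ≈ 0.50086.
With a = amp(|0⟩) = 1/√2 and b = amp(|1⟩) = -1/√2:
new amp(|0⟩) = (-0.865528)·a + (-0.50086)·b = -0.2579
new amp(|1⟩) = (0.50086)·a + (-0.865528)·b = 0.9662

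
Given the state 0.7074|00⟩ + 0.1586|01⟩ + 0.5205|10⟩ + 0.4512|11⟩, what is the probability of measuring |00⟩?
0.5004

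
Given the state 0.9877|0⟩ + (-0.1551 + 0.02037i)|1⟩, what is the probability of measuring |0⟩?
0.9756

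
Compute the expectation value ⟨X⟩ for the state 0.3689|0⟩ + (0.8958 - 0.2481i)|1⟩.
0.6609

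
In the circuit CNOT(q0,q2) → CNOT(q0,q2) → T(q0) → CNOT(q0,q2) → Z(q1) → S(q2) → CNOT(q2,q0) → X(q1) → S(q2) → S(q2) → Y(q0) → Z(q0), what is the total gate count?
12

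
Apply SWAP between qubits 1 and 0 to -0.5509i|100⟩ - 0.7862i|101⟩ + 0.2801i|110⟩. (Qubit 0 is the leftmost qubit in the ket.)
-0.5509i|010⟩ - 0.7862i|011⟩ + 0.2801i|110⟩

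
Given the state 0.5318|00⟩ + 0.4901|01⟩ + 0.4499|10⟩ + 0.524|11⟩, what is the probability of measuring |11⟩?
0.2746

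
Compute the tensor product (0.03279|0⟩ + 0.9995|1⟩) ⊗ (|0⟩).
0.03279|00⟩ + 0.9995|10⟩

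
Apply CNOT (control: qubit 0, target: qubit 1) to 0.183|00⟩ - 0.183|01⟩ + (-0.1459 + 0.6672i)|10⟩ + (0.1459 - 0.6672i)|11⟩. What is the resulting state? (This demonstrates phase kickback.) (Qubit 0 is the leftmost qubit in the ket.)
0.183|00⟩ - 0.183|01⟩ + (0.1459 - 0.6672i)|10⟩ + (-0.1459 + 0.6672i)|11⟩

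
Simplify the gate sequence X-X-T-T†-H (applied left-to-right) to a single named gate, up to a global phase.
H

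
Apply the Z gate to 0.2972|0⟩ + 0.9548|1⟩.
0.2972|0⟩ - 0.9548|1⟩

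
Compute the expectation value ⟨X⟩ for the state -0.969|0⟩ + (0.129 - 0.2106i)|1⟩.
-0.25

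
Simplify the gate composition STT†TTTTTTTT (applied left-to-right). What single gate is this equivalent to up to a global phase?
S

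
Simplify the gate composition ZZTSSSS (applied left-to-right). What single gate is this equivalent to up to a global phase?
T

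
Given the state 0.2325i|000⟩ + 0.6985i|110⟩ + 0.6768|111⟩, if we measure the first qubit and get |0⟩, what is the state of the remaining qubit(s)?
i|00⟩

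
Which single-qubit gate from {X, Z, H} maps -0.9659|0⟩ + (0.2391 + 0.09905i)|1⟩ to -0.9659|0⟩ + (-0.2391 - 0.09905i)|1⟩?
Z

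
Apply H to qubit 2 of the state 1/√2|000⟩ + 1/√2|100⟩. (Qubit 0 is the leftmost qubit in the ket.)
1/2|000⟩ + 1/2|001⟩ + 1/2|100⟩ + 1/2|101⟩

H on qubit 2 mixes each pair of kets that differ only in qubit 2: amplitudes (a, b) of (|…0…⟩, |…1…⟩) become ((a + b)/√2, (a − b)/√2). Kets absent from the input have amplitude 0.
(|000⟩, |001⟩): (a, b) = (1/√2, 0) → (1/2, 1/2)
(|100⟩, |101⟩): (a, b) = (1/√2, 0) → (1/2, 1/2)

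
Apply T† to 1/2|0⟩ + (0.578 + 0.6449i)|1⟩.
1/2|0⟩ + (0.8647 + 0.04731i)|1⟩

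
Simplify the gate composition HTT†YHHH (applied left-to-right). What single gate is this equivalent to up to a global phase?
Y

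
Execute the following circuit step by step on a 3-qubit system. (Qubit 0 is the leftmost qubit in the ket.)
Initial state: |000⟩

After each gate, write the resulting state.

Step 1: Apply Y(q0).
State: i|100⟩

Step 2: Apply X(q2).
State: i|101⟩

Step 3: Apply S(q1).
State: i|101⟩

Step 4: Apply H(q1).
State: (1/√2)i|101⟩ + (1/√2)i|111⟩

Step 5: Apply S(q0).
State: -1/√2|101⟩ - 1/√2|111⟩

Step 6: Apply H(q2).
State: -1/2|100⟩ + 1/2|101⟩ - 1/2|110⟩ + 1/2|111⟩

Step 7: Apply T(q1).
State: -1/2|100⟩ + 1/2|101⟩ + (-1/√8 - (1/√8)i)|110⟩ + (1/√8 + (1/√8)i)|111⟩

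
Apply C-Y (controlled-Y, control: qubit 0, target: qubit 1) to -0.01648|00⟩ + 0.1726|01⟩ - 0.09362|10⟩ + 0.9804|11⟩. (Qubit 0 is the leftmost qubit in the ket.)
-0.01648|00⟩ + 0.1726|01⟩ - 0.9804i|10⟩ - 0.09362i|11⟩

C-Y leaves the control-|0⟩ kets |00⟩, |01⟩ unchanged and applies Y to qubit 1 on the control-|1⟩ pair (|10⟩, |11⟩).
Y = [[0, -i], [i, 0]].
With a = amp(|10⟩) = -0.09362 and b = amp(|11⟩) = 0.9804:
new amp(|10⟩) = (-i)·b = -0.9804i
new amp(|11⟩) = (i)·a = -0.09362i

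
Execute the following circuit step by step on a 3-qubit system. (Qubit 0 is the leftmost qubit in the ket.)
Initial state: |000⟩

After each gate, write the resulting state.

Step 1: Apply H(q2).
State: 1/√2|000⟩ + 1/√2|001⟩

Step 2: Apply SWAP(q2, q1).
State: 1/√2|000⟩ + 1/√2|010⟩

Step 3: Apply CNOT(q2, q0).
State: 1/√2|000⟩ + 1/√2|010⟩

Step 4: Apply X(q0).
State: 1/√2|100⟩ + 1/√2|110⟩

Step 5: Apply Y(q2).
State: (1/√2)i|101⟩ + (1/√2)i|111⟩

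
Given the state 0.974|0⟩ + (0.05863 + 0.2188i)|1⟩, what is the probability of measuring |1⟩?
0.05131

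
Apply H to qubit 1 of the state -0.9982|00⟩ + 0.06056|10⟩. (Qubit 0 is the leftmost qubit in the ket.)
-0.7058|00⟩ - 0.7058|01⟩ + 0.04282|10⟩ + 0.04282|11⟩

H on qubit 1 mixes each pair of kets that differ only in qubit 1: amplitudes (a, b) of (|…0…⟩, |…1…⟩) become ((a + b)/√2, (a − b)/√2). Kets absent from the input have amplitude 0.
(|00⟩, |01⟩): (a, b) = (-0.9982, 0) → (-0.7058, -0.7058)
(|10⟩, |11⟩): (a, b) = (0.06056, 0) → (0.04282, 0.04282)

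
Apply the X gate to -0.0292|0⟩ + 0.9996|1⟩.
0.9996|0⟩ - 0.0292|1⟩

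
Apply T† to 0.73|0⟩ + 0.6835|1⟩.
0.73|0⟩ + (0.4833 - 0.4833i)|1⟩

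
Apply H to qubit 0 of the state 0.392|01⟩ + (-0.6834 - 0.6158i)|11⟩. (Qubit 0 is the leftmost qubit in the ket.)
(-0.2061 - 0.4354i)|01⟩ + (0.7604 + 0.4354i)|11⟩

H on qubit 0 mixes each pair of kets that differ only in qubit 0: amplitudes (a, b) of (|…0…⟩, |…1…⟩) become ((a + b)/√2, (a − b)/√2). Kets absent from the input have amplitude 0.
(|01⟩, |11⟩): (a, b) = (0.392, (-0.6834 - 0.6158i)) → ((-0.2061 - 0.4354i), (0.7604 + 0.4354i))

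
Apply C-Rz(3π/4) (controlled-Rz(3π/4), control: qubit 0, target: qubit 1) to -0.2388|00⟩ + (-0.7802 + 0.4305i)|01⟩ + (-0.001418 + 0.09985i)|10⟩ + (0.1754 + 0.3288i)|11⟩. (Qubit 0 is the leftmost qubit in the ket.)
-0.2388|00⟩ + (-0.7802 + 0.4305i)|01⟩ + (0.09171 + 0.03952i)|10⟩ + (-0.2366 + 0.2879i)|11⟩

C-Rz(3π/4) leaves the control-|0⟩ kets |00⟩, |01⟩ unchanged and applies Rz(3π/4) to qubit 1 on the control-|1⟩ pair (|10⟩, |11⟩).
Rz(3π/4) = [[e^(−iθ/2), 0], [0, e^(iθ/2)]] with e^(±iθ/2) = cos(θ/2) ± i·sin(θ/2); θ = 3π/4, cos(θ/2) ≈ 0.382683, sin(θ/2) ≈ 0.92388.
With a = amp(|10⟩) = (-0.001418 + 0.09985i) and b = amp(|11⟩) = (0.1754 + 0.3288i):
new amp(|10⟩) = (0.382683 - 0.92388i)·a = (0.09171 + 0.03952i)
new amp(|11⟩) = (0.382683 + 0.92388i)·b = (-0.2366 + 0.2879i)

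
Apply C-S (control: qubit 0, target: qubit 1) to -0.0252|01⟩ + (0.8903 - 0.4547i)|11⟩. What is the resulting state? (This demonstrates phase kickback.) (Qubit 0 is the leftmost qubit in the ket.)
-0.0252|01⟩ + (0.4547 + 0.8903i)|11⟩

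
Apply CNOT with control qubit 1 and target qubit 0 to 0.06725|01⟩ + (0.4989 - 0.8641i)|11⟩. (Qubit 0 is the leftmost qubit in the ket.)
(0.4989 - 0.8641i)|01⟩ + 0.06725|11⟩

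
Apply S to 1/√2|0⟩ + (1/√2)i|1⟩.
1/√2|0⟩ - 1/√2|1⟩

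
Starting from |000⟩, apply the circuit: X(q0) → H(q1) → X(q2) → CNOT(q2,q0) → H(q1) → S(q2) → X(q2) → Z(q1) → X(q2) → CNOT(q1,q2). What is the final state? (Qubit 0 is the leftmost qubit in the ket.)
i|001⟩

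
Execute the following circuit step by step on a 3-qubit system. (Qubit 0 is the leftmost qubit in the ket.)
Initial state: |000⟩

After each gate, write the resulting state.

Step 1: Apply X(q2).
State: |001⟩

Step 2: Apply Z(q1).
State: |001⟩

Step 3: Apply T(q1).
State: |001⟩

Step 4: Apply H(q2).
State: 1/√2|000⟩ - 1/√2|001⟩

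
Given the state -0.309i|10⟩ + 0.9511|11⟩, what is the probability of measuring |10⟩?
0.09548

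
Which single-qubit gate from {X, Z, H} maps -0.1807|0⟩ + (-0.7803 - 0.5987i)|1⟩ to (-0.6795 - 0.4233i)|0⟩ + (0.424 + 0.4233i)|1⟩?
H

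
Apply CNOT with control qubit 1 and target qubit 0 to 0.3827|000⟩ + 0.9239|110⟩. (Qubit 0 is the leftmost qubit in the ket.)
0.3827|000⟩ + 0.9239|010⟩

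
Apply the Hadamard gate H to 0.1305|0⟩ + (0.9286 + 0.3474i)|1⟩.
(0.7489 + 0.2456i)|0⟩ + (-0.5643 - 0.2456i)|1⟩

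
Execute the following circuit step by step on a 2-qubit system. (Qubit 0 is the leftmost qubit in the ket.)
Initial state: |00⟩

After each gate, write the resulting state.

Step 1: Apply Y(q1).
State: i|01⟩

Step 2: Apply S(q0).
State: i|01⟩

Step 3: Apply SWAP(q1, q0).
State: i|10⟩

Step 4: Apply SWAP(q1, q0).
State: i|01⟩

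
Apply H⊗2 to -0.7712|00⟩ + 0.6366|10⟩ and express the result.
-0.0673|00⟩ - 0.0673|01⟩ - 0.7039|10⟩ - 0.7039|11⟩

H⊗2 gives amp(|y⟩) = (1/2) Σ_x (−1)^(x·y) amp(|x⟩), where x·y is the number of positions in which both x and y have a 1.
|00⟩: (-0.7712 + 0.6366)/2 = -0.0673
|01⟩: (-0.7712 + 0.6366)/2 = -0.0673
|10⟩: (-0.7712 - 0.6366)/2 = -0.7039
|11⟩: (-0.7712 - 0.6366)/2 = -0.7039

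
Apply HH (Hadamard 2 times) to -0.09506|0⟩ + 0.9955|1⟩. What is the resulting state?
-0.09506|0⟩ + 0.9955|1⟩

H² = I, so an even number of Hadamards cancels: H^2 = I and the state is unchanged.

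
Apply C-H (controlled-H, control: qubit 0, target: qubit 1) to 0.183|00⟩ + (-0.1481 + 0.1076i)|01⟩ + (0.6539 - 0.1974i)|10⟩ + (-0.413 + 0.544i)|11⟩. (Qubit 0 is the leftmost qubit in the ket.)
0.183|00⟩ + (-0.1481 + 0.1076i)|01⟩ + (0.1703 + 0.2451i)|10⟩ + (0.7544 - 0.5242i)|11⟩

C-H leaves the control-|0⟩ kets |00⟩, |01⟩ unchanged and applies H to qubit 1 on the control-|1⟩ pair (|10⟩, |11⟩).
H = [[1/√2, 1/√2], [1/√2, -1/√2]].
With a = amp(|10⟩) = (0.6539 - 0.1974i) and b = amp(|11⟩) = (-0.413 + 0.544i):
new amp(|10⟩) = (1/√2)·a + (1/√2)·b = (0.1703 + 0.2451i)
new amp(|11⟩) = (1/√2)·a + (-1/√2)·b = (0.7544 - 0.5242i)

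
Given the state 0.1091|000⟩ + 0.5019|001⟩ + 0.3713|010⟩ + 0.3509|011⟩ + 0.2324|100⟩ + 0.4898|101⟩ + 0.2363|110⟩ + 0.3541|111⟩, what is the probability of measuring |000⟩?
0.0119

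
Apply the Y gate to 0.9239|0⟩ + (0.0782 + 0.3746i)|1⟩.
(0.3746 - 0.0782i)|0⟩ + 0.9239i|1⟩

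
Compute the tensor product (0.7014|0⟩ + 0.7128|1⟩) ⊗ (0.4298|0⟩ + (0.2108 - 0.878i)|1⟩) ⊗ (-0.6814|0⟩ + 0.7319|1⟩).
-0.2054|000⟩ + 0.2206|001⟩ + (-0.1007 + 0.4196i)|010⟩ + (0.1082 - 0.4507i)|011⟩ - 0.2088|100⟩ + 0.2242|101⟩ + (-0.1024 + 0.4264i)|110⟩ + (0.11 - 0.4581i)|111⟩

amp(|b₁b₂…⟩) = product of the factor amplitudes for bits b₁, b₂, …; only kets whose every factor amplitude is nonzero survive.
|000⟩: (0.7014)(0.4298)(-0.6814) = -0.2054
|001⟩: (0.7014)(0.4298)(0.7319) = 0.2206
|010⟩: (0.7014)(0.2108 - 0.878i)(-0.6814) = (-0.1007 + 0.4196i)
|011⟩: (0.7014)(0.2108 - 0.878i)(0.7319) = (0.1082 - 0.4507i)
|100⟩: (0.7128)(0.4298)(-0.6814) = -0.2088
|101⟩: (0.7128)(0.4298)(0.7319) = 0.2242
|110⟩: (0.7128)(0.2108 - 0.878i)(-0.6814) = (-0.1024 + 0.4264i)
|111⟩: (0.7128)(0.2108 - 0.878i)(0.7319) = (0.11 - 0.4581i)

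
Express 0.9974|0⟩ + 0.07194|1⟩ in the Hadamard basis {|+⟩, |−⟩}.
0.7561|+⟩ + 0.6544|−⟩

With |ψ⟩ = α|0⟩ + β|1⟩, the Hadamard-basis coefficients are ⟨+|ψ⟩ = (α + β)/√2 and ⟨−|ψ⟩ = (α − β)/√2.
Here α = 0.9974, β = 0.07194: (α + β)/√2 = 0.7561, (α − β)/√2 = 0.6544.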